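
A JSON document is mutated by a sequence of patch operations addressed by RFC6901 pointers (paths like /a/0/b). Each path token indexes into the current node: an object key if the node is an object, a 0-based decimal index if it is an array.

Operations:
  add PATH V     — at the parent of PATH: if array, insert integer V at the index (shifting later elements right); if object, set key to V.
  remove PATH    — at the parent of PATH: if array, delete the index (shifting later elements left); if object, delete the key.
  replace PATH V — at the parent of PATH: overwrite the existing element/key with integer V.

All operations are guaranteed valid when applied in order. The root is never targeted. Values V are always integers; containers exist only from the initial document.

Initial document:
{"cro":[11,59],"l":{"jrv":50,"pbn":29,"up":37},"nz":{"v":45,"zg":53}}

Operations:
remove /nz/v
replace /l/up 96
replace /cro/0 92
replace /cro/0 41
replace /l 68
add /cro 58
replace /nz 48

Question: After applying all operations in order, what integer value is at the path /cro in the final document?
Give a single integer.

After op 1 (remove /nz/v): {"cro":[11,59],"l":{"jrv":50,"pbn":29,"up":37},"nz":{"zg":53}}
After op 2 (replace /l/up 96): {"cro":[11,59],"l":{"jrv":50,"pbn":29,"up":96},"nz":{"zg":53}}
After op 3 (replace /cro/0 92): {"cro":[92,59],"l":{"jrv":50,"pbn":29,"up":96},"nz":{"zg":53}}
After op 4 (replace /cro/0 41): {"cro":[41,59],"l":{"jrv":50,"pbn":29,"up":96},"nz":{"zg":53}}
After op 5 (replace /l 68): {"cro":[41,59],"l":68,"nz":{"zg":53}}
After op 6 (add /cro 58): {"cro":58,"l":68,"nz":{"zg":53}}
After op 7 (replace /nz 48): {"cro":58,"l":68,"nz":48}
Value at /cro: 58

Answer: 58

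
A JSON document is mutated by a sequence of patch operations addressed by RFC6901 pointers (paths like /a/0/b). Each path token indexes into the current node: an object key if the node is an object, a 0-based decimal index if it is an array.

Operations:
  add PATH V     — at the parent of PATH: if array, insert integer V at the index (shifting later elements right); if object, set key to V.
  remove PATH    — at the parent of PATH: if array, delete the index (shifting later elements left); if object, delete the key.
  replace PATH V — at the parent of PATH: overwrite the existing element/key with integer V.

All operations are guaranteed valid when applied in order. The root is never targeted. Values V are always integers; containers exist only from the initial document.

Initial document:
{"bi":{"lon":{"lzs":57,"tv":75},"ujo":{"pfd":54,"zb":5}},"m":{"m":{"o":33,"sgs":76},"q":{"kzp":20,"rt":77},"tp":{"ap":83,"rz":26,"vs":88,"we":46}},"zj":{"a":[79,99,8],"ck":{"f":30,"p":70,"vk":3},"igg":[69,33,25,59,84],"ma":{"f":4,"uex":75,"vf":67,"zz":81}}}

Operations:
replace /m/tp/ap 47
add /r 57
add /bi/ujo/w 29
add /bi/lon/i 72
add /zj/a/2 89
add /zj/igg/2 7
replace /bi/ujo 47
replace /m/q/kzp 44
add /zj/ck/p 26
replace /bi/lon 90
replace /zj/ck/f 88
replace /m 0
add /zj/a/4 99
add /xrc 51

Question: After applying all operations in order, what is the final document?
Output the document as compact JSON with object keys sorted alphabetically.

Answer: {"bi":{"lon":90,"ujo":47},"m":0,"r":57,"xrc":51,"zj":{"a":[79,99,89,8,99],"ck":{"f":88,"p":26,"vk":3},"igg":[69,33,7,25,59,84],"ma":{"f":4,"uex":75,"vf":67,"zz":81}}}

Derivation:
After op 1 (replace /m/tp/ap 47): {"bi":{"lon":{"lzs":57,"tv":75},"ujo":{"pfd":54,"zb":5}},"m":{"m":{"o":33,"sgs":76},"q":{"kzp":20,"rt":77},"tp":{"ap":47,"rz":26,"vs":88,"we":46}},"zj":{"a":[79,99,8],"ck":{"f":30,"p":70,"vk":3},"igg":[69,33,25,59,84],"ma":{"f":4,"uex":75,"vf":67,"zz":81}}}
After op 2 (add /r 57): {"bi":{"lon":{"lzs":57,"tv":75},"ujo":{"pfd":54,"zb":5}},"m":{"m":{"o":33,"sgs":76},"q":{"kzp":20,"rt":77},"tp":{"ap":47,"rz":26,"vs":88,"we":46}},"r":57,"zj":{"a":[79,99,8],"ck":{"f":30,"p":70,"vk":3},"igg":[69,33,25,59,84],"ma":{"f":4,"uex":75,"vf":67,"zz":81}}}
After op 3 (add /bi/ujo/w 29): {"bi":{"lon":{"lzs":57,"tv":75},"ujo":{"pfd":54,"w":29,"zb":5}},"m":{"m":{"o":33,"sgs":76},"q":{"kzp":20,"rt":77},"tp":{"ap":47,"rz":26,"vs":88,"we":46}},"r":57,"zj":{"a":[79,99,8],"ck":{"f":30,"p":70,"vk":3},"igg":[69,33,25,59,84],"ma":{"f":4,"uex":75,"vf":67,"zz":81}}}
After op 4 (add /bi/lon/i 72): {"bi":{"lon":{"i":72,"lzs":57,"tv":75},"ujo":{"pfd":54,"w":29,"zb":5}},"m":{"m":{"o":33,"sgs":76},"q":{"kzp":20,"rt":77},"tp":{"ap":47,"rz":26,"vs":88,"we":46}},"r":57,"zj":{"a":[79,99,8],"ck":{"f":30,"p":70,"vk":3},"igg":[69,33,25,59,84],"ma":{"f":4,"uex":75,"vf":67,"zz":81}}}
After op 5 (add /zj/a/2 89): {"bi":{"lon":{"i":72,"lzs":57,"tv":75},"ujo":{"pfd":54,"w":29,"zb":5}},"m":{"m":{"o":33,"sgs":76},"q":{"kzp":20,"rt":77},"tp":{"ap":47,"rz":26,"vs":88,"we":46}},"r":57,"zj":{"a":[79,99,89,8],"ck":{"f":30,"p":70,"vk":3},"igg":[69,33,25,59,84],"ma":{"f":4,"uex":75,"vf":67,"zz":81}}}
After op 6 (add /zj/igg/2 7): {"bi":{"lon":{"i":72,"lzs":57,"tv":75},"ujo":{"pfd":54,"w":29,"zb":5}},"m":{"m":{"o":33,"sgs":76},"q":{"kzp":20,"rt":77},"tp":{"ap":47,"rz":26,"vs":88,"we":46}},"r":57,"zj":{"a":[79,99,89,8],"ck":{"f":30,"p":70,"vk":3},"igg":[69,33,7,25,59,84],"ma":{"f":4,"uex":75,"vf":67,"zz":81}}}
After op 7 (replace /bi/ujo 47): {"bi":{"lon":{"i":72,"lzs":57,"tv":75},"ujo":47},"m":{"m":{"o":33,"sgs":76},"q":{"kzp":20,"rt":77},"tp":{"ap":47,"rz":26,"vs":88,"we":46}},"r":57,"zj":{"a":[79,99,89,8],"ck":{"f":30,"p":70,"vk":3},"igg":[69,33,7,25,59,84],"ma":{"f":4,"uex":75,"vf":67,"zz":81}}}
After op 8 (replace /m/q/kzp 44): {"bi":{"lon":{"i":72,"lzs":57,"tv":75},"ujo":47},"m":{"m":{"o":33,"sgs":76},"q":{"kzp":44,"rt":77},"tp":{"ap":47,"rz":26,"vs":88,"we":46}},"r":57,"zj":{"a":[79,99,89,8],"ck":{"f":30,"p":70,"vk":3},"igg":[69,33,7,25,59,84],"ma":{"f":4,"uex":75,"vf":67,"zz":81}}}
After op 9 (add /zj/ck/p 26): {"bi":{"lon":{"i":72,"lzs":57,"tv":75},"ujo":47},"m":{"m":{"o":33,"sgs":76},"q":{"kzp":44,"rt":77},"tp":{"ap":47,"rz":26,"vs":88,"we":46}},"r":57,"zj":{"a":[79,99,89,8],"ck":{"f":30,"p":26,"vk":3},"igg":[69,33,7,25,59,84],"ma":{"f":4,"uex":75,"vf":67,"zz":81}}}
After op 10 (replace /bi/lon 90): {"bi":{"lon":90,"ujo":47},"m":{"m":{"o":33,"sgs":76},"q":{"kzp":44,"rt":77},"tp":{"ap":47,"rz":26,"vs":88,"we":46}},"r":57,"zj":{"a":[79,99,89,8],"ck":{"f":30,"p":26,"vk":3},"igg":[69,33,7,25,59,84],"ma":{"f":4,"uex":75,"vf":67,"zz":81}}}
After op 11 (replace /zj/ck/f 88): {"bi":{"lon":90,"ujo":47},"m":{"m":{"o":33,"sgs":76},"q":{"kzp":44,"rt":77},"tp":{"ap":47,"rz":26,"vs":88,"we":46}},"r":57,"zj":{"a":[79,99,89,8],"ck":{"f":88,"p":26,"vk":3},"igg":[69,33,7,25,59,84],"ma":{"f":4,"uex":75,"vf":67,"zz":81}}}
After op 12 (replace /m 0): {"bi":{"lon":90,"ujo":47},"m":0,"r":57,"zj":{"a":[79,99,89,8],"ck":{"f":88,"p":26,"vk":3},"igg":[69,33,7,25,59,84],"ma":{"f":4,"uex":75,"vf":67,"zz":81}}}
After op 13 (add /zj/a/4 99): {"bi":{"lon":90,"ujo":47},"m":0,"r":57,"zj":{"a":[79,99,89,8,99],"ck":{"f":88,"p":26,"vk":3},"igg":[69,33,7,25,59,84],"ma":{"f":4,"uex":75,"vf":67,"zz":81}}}
After op 14 (add /xrc 51): {"bi":{"lon":90,"ujo":47},"m":0,"r":57,"xrc":51,"zj":{"a":[79,99,89,8,99],"ck":{"f":88,"p":26,"vk":3},"igg":[69,33,7,25,59,84],"ma":{"f":4,"uex":75,"vf":67,"zz":81}}}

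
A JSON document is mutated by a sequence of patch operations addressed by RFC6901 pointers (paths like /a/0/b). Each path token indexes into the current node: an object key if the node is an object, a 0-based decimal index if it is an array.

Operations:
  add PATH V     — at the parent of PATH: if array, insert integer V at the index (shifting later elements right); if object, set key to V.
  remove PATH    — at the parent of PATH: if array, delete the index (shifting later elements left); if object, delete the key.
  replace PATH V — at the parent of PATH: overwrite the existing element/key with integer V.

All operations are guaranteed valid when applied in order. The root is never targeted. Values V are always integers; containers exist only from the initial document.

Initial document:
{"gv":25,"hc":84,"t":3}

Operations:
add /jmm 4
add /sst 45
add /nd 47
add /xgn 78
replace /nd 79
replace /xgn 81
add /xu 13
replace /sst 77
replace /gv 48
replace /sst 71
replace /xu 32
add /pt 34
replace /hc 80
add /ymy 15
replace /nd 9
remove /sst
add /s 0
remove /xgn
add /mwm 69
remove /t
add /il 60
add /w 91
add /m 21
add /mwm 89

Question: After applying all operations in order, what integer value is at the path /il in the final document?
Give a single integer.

Answer: 60

Derivation:
After op 1 (add /jmm 4): {"gv":25,"hc":84,"jmm":4,"t":3}
After op 2 (add /sst 45): {"gv":25,"hc":84,"jmm":4,"sst":45,"t":3}
After op 3 (add /nd 47): {"gv":25,"hc":84,"jmm":4,"nd":47,"sst":45,"t":3}
After op 4 (add /xgn 78): {"gv":25,"hc":84,"jmm":4,"nd":47,"sst":45,"t":3,"xgn":78}
After op 5 (replace /nd 79): {"gv":25,"hc":84,"jmm":4,"nd":79,"sst":45,"t":3,"xgn":78}
After op 6 (replace /xgn 81): {"gv":25,"hc":84,"jmm":4,"nd":79,"sst":45,"t":3,"xgn":81}
After op 7 (add /xu 13): {"gv":25,"hc":84,"jmm":4,"nd":79,"sst":45,"t":3,"xgn":81,"xu":13}
After op 8 (replace /sst 77): {"gv":25,"hc":84,"jmm":4,"nd":79,"sst":77,"t":3,"xgn":81,"xu":13}
After op 9 (replace /gv 48): {"gv":48,"hc":84,"jmm":4,"nd":79,"sst":77,"t":3,"xgn":81,"xu":13}
After op 10 (replace /sst 71): {"gv":48,"hc":84,"jmm":4,"nd":79,"sst":71,"t":3,"xgn":81,"xu":13}
After op 11 (replace /xu 32): {"gv":48,"hc":84,"jmm":4,"nd":79,"sst":71,"t":3,"xgn":81,"xu":32}
After op 12 (add /pt 34): {"gv":48,"hc":84,"jmm":4,"nd":79,"pt":34,"sst":71,"t":3,"xgn":81,"xu":32}
After op 13 (replace /hc 80): {"gv":48,"hc":80,"jmm":4,"nd":79,"pt":34,"sst":71,"t":3,"xgn":81,"xu":32}
After op 14 (add /ymy 15): {"gv":48,"hc":80,"jmm":4,"nd":79,"pt":34,"sst":71,"t":3,"xgn":81,"xu":32,"ymy":15}
After op 15 (replace /nd 9): {"gv":48,"hc":80,"jmm":4,"nd":9,"pt":34,"sst":71,"t":3,"xgn":81,"xu":32,"ymy":15}
After op 16 (remove /sst): {"gv":48,"hc":80,"jmm":4,"nd":9,"pt":34,"t":3,"xgn":81,"xu":32,"ymy":15}
After op 17 (add /s 0): {"gv":48,"hc":80,"jmm":4,"nd":9,"pt":34,"s":0,"t":3,"xgn":81,"xu":32,"ymy":15}
After op 18 (remove /xgn): {"gv":48,"hc":80,"jmm":4,"nd":9,"pt":34,"s":0,"t":3,"xu":32,"ymy":15}
After op 19 (add /mwm 69): {"gv":48,"hc":80,"jmm":4,"mwm":69,"nd":9,"pt":34,"s":0,"t":3,"xu":32,"ymy":15}
After op 20 (remove /t): {"gv":48,"hc":80,"jmm":4,"mwm":69,"nd":9,"pt":34,"s":0,"xu":32,"ymy":15}
After op 21 (add /il 60): {"gv":48,"hc":80,"il":60,"jmm":4,"mwm":69,"nd":9,"pt":34,"s":0,"xu":32,"ymy":15}
After op 22 (add /w 91): {"gv":48,"hc":80,"il":60,"jmm":4,"mwm":69,"nd":9,"pt":34,"s":0,"w":91,"xu":32,"ymy":15}
After op 23 (add /m 21): {"gv":48,"hc":80,"il":60,"jmm":4,"m":21,"mwm":69,"nd":9,"pt":34,"s":0,"w":91,"xu":32,"ymy":15}
After op 24 (add /mwm 89): {"gv":48,"hc":80,"il":60,"jmm":4,"m":21,"mwm":89,"nd":9,"pt":34,"s":0,"w":91,"xu":32,"ymy":15}
Value at /il: 60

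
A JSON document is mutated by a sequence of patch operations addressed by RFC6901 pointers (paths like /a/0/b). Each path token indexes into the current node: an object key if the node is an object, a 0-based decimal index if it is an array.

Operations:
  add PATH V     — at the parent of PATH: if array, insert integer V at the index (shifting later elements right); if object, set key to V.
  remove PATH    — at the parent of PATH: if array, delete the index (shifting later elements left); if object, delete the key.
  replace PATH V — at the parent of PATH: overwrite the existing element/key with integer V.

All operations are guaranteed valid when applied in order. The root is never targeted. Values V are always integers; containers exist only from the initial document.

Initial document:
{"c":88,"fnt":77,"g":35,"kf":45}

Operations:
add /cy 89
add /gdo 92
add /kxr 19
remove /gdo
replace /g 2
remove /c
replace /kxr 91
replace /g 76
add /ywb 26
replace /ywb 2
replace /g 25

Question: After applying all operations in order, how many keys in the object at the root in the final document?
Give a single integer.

Answer: 6

Derivation:
After op 1 (add /cy 89): {"c":88,"cy":89,"fnt":77,"g":35,"kf":45}
After op 2 (add /gdo 92): {"c":88,"cy":89,"fnt":77,"g":35,"gdo":92,"kf":45}
After op 3 (add /kxr 19): {"c":88,"cy":89,"fnt":77,"g":35,"gdo":92,"kf":45,"kxr":19}
After op 4 (remove /gdo): {"c":88,"cy":89,"fnt":77,"g":35,"kf":45,"kxr":19}
After op 5 (replace /g 2): {"c":88,"cy":89,"fnt":77,"g":2,"kf":45,"kxr":19}
After op 6 (remove /c): {"cy":89,"fnt":77,"g":2,"kf":45,"kxr":19}
After op 7 (replace /kxr 91): {"cy":89,"fnt":77,"g":2,"kf":45,"kxr":91}
After op 8 (replace /g 76): {"cy":89,"fnt":77,"g":76,"kf":45,"kxr":91}
After op 9 (add /ywb 26): {"cy":89,"fnt":77,"g":76,"kf":45,"kxr":91,"ywb":26}
After op 10 (replace /ywb 2): {"cy":89,"fnt":77,"g":76,"kf":45,"kxr":91,"ywb":2}
After op 11 (replace /g 25): {"cy":89,"fnt":77,"g":25,"kf":45,"kxr":91,"ywb":2}
Size at the root: 6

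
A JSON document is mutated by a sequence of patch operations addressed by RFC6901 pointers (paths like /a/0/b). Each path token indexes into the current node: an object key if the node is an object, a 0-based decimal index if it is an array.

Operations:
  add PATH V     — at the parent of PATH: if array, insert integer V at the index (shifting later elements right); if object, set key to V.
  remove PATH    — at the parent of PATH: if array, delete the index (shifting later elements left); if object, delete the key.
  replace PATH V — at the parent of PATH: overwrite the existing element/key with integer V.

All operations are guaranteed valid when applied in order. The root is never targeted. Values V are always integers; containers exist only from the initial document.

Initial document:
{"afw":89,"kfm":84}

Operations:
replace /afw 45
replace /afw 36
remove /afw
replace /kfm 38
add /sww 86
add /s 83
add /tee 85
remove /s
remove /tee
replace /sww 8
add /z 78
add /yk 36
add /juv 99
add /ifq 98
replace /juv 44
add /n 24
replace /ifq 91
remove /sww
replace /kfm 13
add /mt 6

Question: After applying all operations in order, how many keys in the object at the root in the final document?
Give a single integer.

Answer: 7

Derivation:
After op 1 (replace /afw 45): {"afw":45,"kfm":84}
After op 2 (replace /afw 36): {"afw":36,"kfm":84}
After op 3 (remove /afw): {"kfm":84}
After op 4 (replace /kfm 38): {"kfm":38}
After op 5 (add /sww 86): {"kfm":38,"sww":86}
After op 6 (add /s 83): {"kfm":38,"s":83,"sww":86}
After op 7 (add /tee 85): {"kfm":38,"s":83,"sww":86,"tee":85}
After op 8 (remove /s): {"kfm":38,"sww":86,"tee":85}
After op 9 (remove /tee): {"kfm":38,"sww":86}
After op 10 (replace /sww 8): {"kfm":38,"sww":8}
After op 11 (add /z 78): {"kfm":38,"sww":8,"z":78}
After op 12 (add /yk 36): {"kfm":38,"sww":8,"yk":36,"z":78}
After op 13 (add /juv 99): {"juv":99,"kfm":38,"sww":8,"yk":36,"z":78}
After op 14 (add /ifq 98): {"ifq":98,"juv":99,"kfm":38,"sww":8,"yk":36,"z":78}
After op 15 (replace /juv 44): {"ifq":98,"juv":44,"kfm":38,"sww":8,"yk":36,"z":78}
After op 16 (add /n 24): {"ifq":98,"juv":44,"kfm":38,"n":24,"sww":8,"yk":36,"z":78}
After op 17 (replace /ifq 91): {"ifq":91,"juv":44,"kfm":38,"n":24,"sww":8,"yk":36,"z":78}
After op 18 (remove /sww): {"ifq":91,"juv":44,"kfm":38,"n":24,"yk":36,"z":78}
After op 19 (replace /kfm 13): {"ifq":91,"juv":44,"kfm":13,"n":24,"yk":36,"z":78}
After op 20 (add /mt 6): {"ifq":91,"juv":44,"kfm":13,"mt":6,"n":24,"yk":36,"z":78}
Size at the root: 7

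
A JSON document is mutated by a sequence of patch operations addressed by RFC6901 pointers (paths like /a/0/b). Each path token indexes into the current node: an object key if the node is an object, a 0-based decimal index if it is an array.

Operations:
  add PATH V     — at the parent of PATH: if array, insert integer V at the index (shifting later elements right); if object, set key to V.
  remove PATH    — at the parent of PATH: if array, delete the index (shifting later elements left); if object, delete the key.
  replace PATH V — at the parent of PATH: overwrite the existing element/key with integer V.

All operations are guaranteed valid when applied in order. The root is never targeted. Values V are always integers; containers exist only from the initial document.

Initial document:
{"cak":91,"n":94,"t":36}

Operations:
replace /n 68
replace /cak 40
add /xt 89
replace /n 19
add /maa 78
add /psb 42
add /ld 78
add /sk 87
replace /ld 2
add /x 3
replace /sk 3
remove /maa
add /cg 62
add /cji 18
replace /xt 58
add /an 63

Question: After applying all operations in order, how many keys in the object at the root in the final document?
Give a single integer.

Answer: 11

Derivation:
After op 1 (replace /n 68): {"cak":91,"n":68,"t":36}
After op 2 (replace /cak 40): {"cak":40,"n":68,"t":36}
After op 3 (add /xt 89): {"cak":40,"n":68,"t":36,"xt":89}
After op 4 (replace /n 19): {"cak":40,"n":19,"t":36,"xt":89}
After op 5 (add /maa 78): {"cak":40,"maa":78,"n":19,"t":36,"xt":89}
After op 6 (add /psb 42): {"cak":40,"maa":78,"n":19,"psb":42,"t":36,"xt":89}
After op 7 (add /ld 78): {"cak":40,"ld":78,"maa":78,"n":19,"psb":42,"t":36,"xt":89}
After op 8 (add /sk 87): {"cak":40,"ld":78,"maa":78,"n":19,"psb":42,"sk":87,"t":36,"xt":89}
After op 9 (replace /ld 2): {"cak":40,"ld":2,"maa":78,"n":19,"psb":42,"sk":87,"t":36,"xt":89}
After op 10 (add /x 3): {"cak":40,"ld":2,"maa":78,"n":19,"psb":42,"sk":87,"t":36,"x":3,"xt":89}
After op 11 (replace /sk 3): {"cak":40,"ld":2,"maa":78,"n":19,"psb":42,"sk":3,"t":36,"x":3,"xt":89}
After op 12 (remove /maa): {"cak":40,"ld":2,"n":19,"psb":42,"sk":3,"t":36,"x":3,"xt":89}
After op 13 (add /cg 62): {"cak":40,"cg":62,"ld":2,"n":19,"psb":42,"sk":3,"t":36,"x":3,"xt":89}
After op 14 (add /cji 18): {"cak":40,"cg":62,"cji":18,"ld":2,"n":19,"psb":42,"sk":3,"t":36,"x":3,"xt":89}
After op 15 (replace /xt 58): {"cak":40,"cg":62,"cji":18,"ld":2,"n":19,"psb":42,"sk":3,"t":36,"x":3,"xt":58}
After op 16 (add /an 63): {"an":63,"cak":40,"cg":62,"cji":18,"ld":2,"n":19,"psb":42,"sk":3,"t":36,"x":3,"xt":58}
Size at the root: 11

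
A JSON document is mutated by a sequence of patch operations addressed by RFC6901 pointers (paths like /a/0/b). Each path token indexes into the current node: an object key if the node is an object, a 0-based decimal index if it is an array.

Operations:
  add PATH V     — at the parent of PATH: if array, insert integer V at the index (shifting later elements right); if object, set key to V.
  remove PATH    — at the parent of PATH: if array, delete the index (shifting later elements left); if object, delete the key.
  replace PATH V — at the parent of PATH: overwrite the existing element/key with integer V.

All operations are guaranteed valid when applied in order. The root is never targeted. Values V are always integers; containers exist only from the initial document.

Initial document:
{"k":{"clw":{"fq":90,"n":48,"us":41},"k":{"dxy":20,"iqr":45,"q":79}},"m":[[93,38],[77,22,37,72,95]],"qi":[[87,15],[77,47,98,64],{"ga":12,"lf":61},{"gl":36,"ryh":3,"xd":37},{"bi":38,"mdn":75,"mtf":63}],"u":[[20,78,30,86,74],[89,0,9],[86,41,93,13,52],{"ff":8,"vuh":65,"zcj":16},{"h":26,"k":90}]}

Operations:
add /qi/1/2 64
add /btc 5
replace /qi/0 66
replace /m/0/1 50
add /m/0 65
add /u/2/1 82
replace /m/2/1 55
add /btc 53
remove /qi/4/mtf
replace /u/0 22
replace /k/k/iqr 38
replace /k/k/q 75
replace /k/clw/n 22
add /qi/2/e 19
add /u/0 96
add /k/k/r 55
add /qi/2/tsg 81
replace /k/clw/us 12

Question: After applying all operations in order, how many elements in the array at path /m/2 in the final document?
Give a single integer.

Answer: 5

Derivation:
After op 1 (add /qi/1/2 64): {"k":{"clw":{"fq":90,"n":48,"us":41},"k":{"dxy":20,"iqr":45,"q":79}},"m":[[93,38],[77,22,37,72,95]],"qi":[[87,15],[77,47,64,98,64],{"ga":12,"lf":61},{"gl":36,"ryh":3,"xd":37},{"bi":38,"mdn":75,"mtf":63}],"u":[[20,78,30,86,74],[89,0,9],[86,41,93,13,52],{"ff":8,"vuh":65,"zcj":16},{"h":26,"k":90}]}
After op 2 (add /btc 5): {"btc":5,"k":{"clw":{"fq":90,"n":48,"us":41},"k":{"dxy":20,"iqr":45,"q":79}},"m":[[93,38],[77,22,37,72,95]],"qi":[[87,15],[77,47,64,98,64],{"ga":12,"lf":61},{"gl":36,"ryh":3,"xd":37},{"bi":38,"mdn":75,"mtf":63}],"u":[[20,78,30,86,74],[89,0,9],[86,41,93,13,52],{"ff":8,"vuh":65,"zcj":16},{"h":26,"k":90}]}
After op 3 (replace /qi/0 66): {"btc":5,"k":{"clw":{"fq":90,"n":48,"us":41},"k":{"dxy":20,"iqr":45,"q":79}},"m":[[93,38],[77,22,37,72,95]],"qi":[66,[77,47,64,98,64],{"ga":12,"lf":61},{"gl":36,"ryh":3,"xd":37},{"bi":38,"mdn":75,"mtf":63}],"u":[[20,78,30,86,74],[89,0,9],[86,41,93,13,52],{"ff":8,"vuh":65,"zcj":16},{"h":26,"k":90}]}
After op 4 (replace /m/0/1 50): {"btc":5,"k":{"clw":{"fq":90,"n":48,"us":41},"k":{"dxy":20,"iqr":45,"q":79}},"m":[[93,50],[77,22,37,72,95]],"qi":[66,[77,47,64,98,64],{"ga":12,"lf":61},{"gl":36,"ryh":3,"xd":37},{"bi":38,"mdn":75,"mtf":63}],"u":[[20,78,30,86,74],[89,0,9],[86,41,93,13,52],{"ff":8,"vuh":65,"zcj":16},{"h":26,"k":90}]}
After op 5 (add /m/0 65): {"btc":5,"k":{"clw":{"fq":90,"n":48,"us":41},"k":{"dxy":20,"iqr":45,"q":79}},"m":[65,[93,50],[77,22,37,72,95]],"qi":[66,[77,47,64,98,64],{"ga":12,"lf":61},{"gl":36,"ryh":3,"xd":37},{"bi":38,"mdn":75,"mtf":63}],"u":[[20,78,30,86,74],[89,0,9],[86,41,93,13,52],{"ff":8,"vuh":65,"zcj":16},{"h":26,"k":90}]}
After op 6 (add /u/2/1 82): {"btc":5,"k":{"clw":{"fq":90,"n":48,"us":41},"k":{"dxy":20,"iqr":45,"q":79}},"m":[65,[93,50],[77,22,37,72,95]],"qi":[66,[77,47,64,98,64],{"ga":12,"lf":61},{"gl":36,"ryh":3,"xd":37},{"bi":38,"mdn":75,"mtf":63}],"u":[[20,78,30,86,74],[89,0,9],[86,82,41,93,13,52],{"ff":8,"vuh":65,"zcj":16},{"h":26,"k":90}]}
After op 7 (replace /m/2/1 55): {"btc":5,"k":{"clw":{"fq":90,"n":48,"us":41},"k":{"dxy":20,"iqr":45,"q":79}},"m":[65,[93,50],[77,55,37,72,95]],"qi":[66,[77,47,64,98,64],{"ga":12,"lf":61},{"gl":36,"ryh":3,"xd":37},{"bi":38,"mdn":75,"mtf":63}],"u":[[20,78,30,86,74],[89,0,9],[86,82,41,93,13,52],{"ff":8,"vuh":65,"zcj":16},{"h":26,"k":90}]}
After op 8 (add /btc 53): {"btc":53,"k":{"clw":{"fq":90,"n":48,"us":41},"k":{"dxy":20,"iqr":45,"q":79}},"m":[65,[93,50],[77,55,37,72,95]],"qi":[66,[77,47,64,98,64],{"ga":12,"lf":61},{"gl":36,"ryh":3,"xd":37},{"bi":38,"mdn":75,"mtf":63}],"u":[[20,78,30,86,74],[89,0,9],[86,82,41,93,13,52],{"ff":8,"vuh":65,"zcj":16},{"h":26,"k":90}]}
After op 9 (remove /qi/4/mtf): {"btc":53,"k":{"clw":{"fq":90,"n":48,"us":41},"k":{"dxy":20,"iqr":45,"q":79}},"m":[65,[93,50],[77,55,37,72,95]],"qi":[66,[77,47,64,98,64],{"ga":12,"lf":61},{"gl":36,"ryh":3,"xd":37},{"bi":38,"mdn":75}],"u":[[20,78,30,86,74],[89,0,9],[86,82,41,93,13,52],{"ff":8,"vuh":65,"zcj":16},{"h":26,"k":90}]}
After op 10 (replace /u/0 22): {"btc":53,"k":{"clw":{"fq":90,"n":48,"us":41},"k":{"dxy":20,"iqr":45,"q":79}},"m":[65,[93,50],[77,55,37,72,95]],"qi":[66,[77,47,64,98,64],{"ga":12,"lf":61},{"gl":36,"ryh":3,"xd":37},{"bi":38,"mdn":75}],"u":[22,[89,0,9],[86,82,41,93,13,52],{"ff":8,"vuh":65,"zcj":16},{"h":26,"k":90}]}
After op 11 (replace /k/k/iqr 38): {"btc":53,"k":{"clw":{"fq":90,"n":48,"us":41},"k":{"dxy":20,"iqr":38,"q":79}},"m":[65,[93,50],[77,55,37,72,95]],"qi":[66,[77,47,64,98,64],{"ga":12,"lf":61},{"gl":36,"ryh":3,"xd":37},{"bi":38,"mdn":75}],"u":[22,[89,0,9],[86,82,41,93,13,52],{"ff":8,"vuh":65,"zcj":16},{"h":26,"k":90}]}
After op 12 (replace /k/k/q 75): {"btc":53,"k":{"clw":{"fq":90,"n":48,"us":41},"k":{"dxy":20,"iqr":38,"q":75}},"m":[65,[93,50],[77,55,37,72,95]],"qi":[66,[77,47,64,98,64],{"ga":12,"lf":61},{"gl":36,"ryh":3,"xd":37},{"bi":38,"mdn":75}],"u":[22,[89,0,9],[86,82,41,93,13,52],{"ff":8,"vuh":65,"zcj":16},{"h":26,"k":90}]}
After op 13 (replace /k/clw/n 22): {"btc":53,"k":{"clw":{"fq":90,"n":22,"us":41},"k":{"dxy":20,"iqr":38,"q":75}},"m":[65,[93,50],[77,55,37,72,95]],"qi":[66,[77,47,64,98,64],{"ga":12,"lf":61},{"gl":36,"ryh":3,"xd":37},{"bi":38,"mdn":75}],"u":[22,[89,0,9],[86,82,41,93,13,52],{"ff":8,"vuh":65,"zcj":16},{"h":26,"k":90}]}
After op 14 (add /qi/2/e 19): {"btc":53,"k":{"clw":{"fq":90,"n":22,"us":41},"k":{"dxy":20,"iqr":38,"q":75}},"m":[65,[93,50],[77,55,37,72,95]],"qi":[66,[77,47,64,98,64],{"e":19,"ga":12,"lf":61},{"gl":36,"ryh":3,"xd":37},{"bi":38,"mdn":75}],"u":[22,[89,0,9],[86,82,41,93,13,52],{"ff":8,"vuh":65,"zcj":16},{"h":26,"k":90}]}
After op 15 (add /u/0 96): {"btc":53,"k":{"clw":{"fq":90,"n":22,"us":41},"k":{"dxy":20,"iqr":38,"q":75}},"m":[65,[93,50],[77,55,37,72,95]],"qi":[66,[77,47,64,98,64],{"e":19,"ga":12,"lf":61},{"gl":36,"ryh":3,"xd":37},{"bi":38,"mdn":75}],"u":[96,22,[89,0,9],[86,82,41,93,13,52],{"ff":8,"vuh":65,"zcj":16},{"h":26,"k":90}]}
After op 16 (add /k/k/r 55): {"btc":53,"k":{"clw":{"fq":90,"n":22,"us":41},"k":{"dxy":20,"iqr":38,"q":75,"r":55}},"m":[65,[93,50],[77,55,37,72,95]],"qi":[66,[77,47,64,98,64],{"e":19,"ga":12,"lf":61},{"gl":36,"ryh":3,"xd":37},{"bi":38,"mdn":75}],"u":[96,22,[89,0,9],[86,82,41,93,13,52],{"ff":8,"vuh":65,"zcj":16},{"h":26,"k":90}]}
After op 17 (add /qi/2/tsg 81): {"btc":53,"k":{"clw":{"fq":90,"n":22,"us":41},"k":{"dxy":20,"iqr":38,"q":75,"r":55}},"m":[65,[93,50],[77,55,37,72,95]],"qi":[66,[77,47,64,98,64],{"e":19,"ga":12,"lf":61,"tsg":81},{"gl":36,"ryh":3,"xd":37},{"bi":38,"mdn":75}],"u":[96,22,[89,0,9],[86,82,41,93,13,52],{"ff":8,"vuh":65,"zcj":16},{"h":26,"k":90}]}
After op 18 (replace /k/clw/us 12): {"btc":53,"k":{"clw":{"fq":90,"n":22,"us":12},"k":{"dxy":20,"iqr":38,"q":75,"r":55}},"m":[65,[93,50],[77,55,37,72,95]],"qi":[66,[77,47,64,98,64],{"e":19,"ga":12,"lf":61,"tsg":81},{"gl":36,"ryh":3,"xd":37},{"bi":38,"mdn":75}],"u":[96,22,[89,0,9],[86,82,41,93,13,52],{"ff":8,"vuh":65,"zcj":16},{"h":26,"k":90}]}
Size at path /m/2: 5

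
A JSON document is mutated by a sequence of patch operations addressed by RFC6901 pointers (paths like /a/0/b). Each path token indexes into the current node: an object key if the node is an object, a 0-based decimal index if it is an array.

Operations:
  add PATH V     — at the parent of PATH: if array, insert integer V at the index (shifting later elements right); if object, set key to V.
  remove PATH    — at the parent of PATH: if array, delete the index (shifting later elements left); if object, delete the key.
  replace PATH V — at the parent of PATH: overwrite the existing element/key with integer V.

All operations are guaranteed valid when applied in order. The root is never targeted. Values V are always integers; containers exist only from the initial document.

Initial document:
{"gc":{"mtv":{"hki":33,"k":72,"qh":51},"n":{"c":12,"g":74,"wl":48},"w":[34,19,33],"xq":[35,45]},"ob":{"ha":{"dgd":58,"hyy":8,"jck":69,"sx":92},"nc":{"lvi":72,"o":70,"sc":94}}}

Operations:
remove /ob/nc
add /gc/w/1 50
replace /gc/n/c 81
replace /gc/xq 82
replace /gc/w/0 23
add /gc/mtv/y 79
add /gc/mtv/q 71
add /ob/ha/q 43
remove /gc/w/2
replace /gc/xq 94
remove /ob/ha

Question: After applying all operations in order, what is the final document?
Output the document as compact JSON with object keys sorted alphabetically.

Answer: {"gc":{"mtv":{"hki":33,"k":72,"q":71,"qh":51,"y":79},"n":{"c":81,"g":74,"wl":48},"w":[23,50,33],"xq":94},"ob":{}}

Derivation:
After op 1 (remove /ob/nc): {"gc":{"mtv":{"hki":33,"k":72,"qh":51},"n":{"c":12,"g":74,"wl":48},"w":[34,19,33],"xq":[35,45]},"ob":{"ha":{"dgd":58,"hyy":8,"jck":69,"sx":92}}}
After op 2 (add /gc/w/1 50): {"gc":{"mtv":{"hki":33,"k":72,"qh":51},"n":{"c":12,"g":74,"wl":48},"w":[34,50,19,33],"xq":[35,45]},"ob":{"ha":{"dgd":58,"hyy":8,"jck":69,"sx":92}}}
After op 3 (replace /gc/n/c 81): {"gc":{"mtv":{"hki":33,"k":72,"qh":51},"n":{"c":81,"g":74,"wl":48},"w":[34,50,19,33],"xq":[35,45]},"ob":{"ha":{"dgd":58,"hyy":8,"jck":69,"sx":92}}}
After op 4 (replace /gc/xq 82): {"gc":{"mtv":{"hki":33,"k":72,"qh":51},"n":{"c":81,"g":74,"wl":48},"w":[34,50,19,33],"xq":82},"ob":{"ha":{"dgd":58,"hyy":8,"jck":69,"sx":92}}}
After op 5 (replace /gc/w/0 23): {"gc":{"mtv":{"hki":33,"k":72,"qh":51},"n":{"c":81,"g":74,"wl":48},"w":[23,50,19,33],"xq":82},"ob":{"ha":{"dgd":58,"hyy":8,"jck":69,"sx":92}}}
After op 6 (add /gc/mtv/y 79): {"gc":{"mtv":{"hki":33,"k":72,"qh":51,"y":79},"n":{"c":81,"g":74,"wl":48},"w":[23,50,19,33],"xq":82},"ob":{"ha":{"dgd":58,"hyy":8,"jck":69,"sx":92}}}
After op 7 (add /gc/mtv/q 71): {"gc":{"mtv":{"hki":33,"k":72,"q":71,"qh":51,"y":79},"n":{"c":81,"g":74,"wl":48},"w":[23,50,19,33],"xq":82},"ob":{"ha":{"dgd":58,"hyy":8,"jck":69,"sx":92}}}
After op 8 (add /ob/ha/q 43): {"gc":{"mtv":{"hki":33,"k":72,"q":71,"qh":51,"y":79},"n":{"c":81,"g":74,"wl":48},"w":[23,50,19,33],"xq":82},"ob":{"ha":{"dgd":58,"hyy":8,"jck":69,"q":43,"sx":92}}}
After op 9 (remove /gc/w/2): {"gc":{"mtv":{"hki":33,"k":72,"q":71,"qh":51,"y":79},"n":{"c":81,"g":74,"wl":48},"w":[23,50,33],"xq":82},"ob":{"ha":{"dgd":58,"hyy":8,"jck":69,"q":43,"sx":92}}}
After op 10 (replace /gc/xq 94): {"gc":{"mtv":{"hki":33,"k":72,"q":71,"qh":51,"y":79},"n":{"c":81,"g":74,"wl":48},"w":[23,50,33],"xq":94},"ob":{"ha":{"dgd":58,"hyy":8,"jck":69,"q":43,"sx":92}}}
After op 11 (remove /ob/ha): {"gc":{"mtv":{"hki":33,"k":72,"q":71,"qh":51,"y":79},"n":{"c":81,"g":74,"wl":48},"w":[23,50,33],"xq":94},"ob":{}}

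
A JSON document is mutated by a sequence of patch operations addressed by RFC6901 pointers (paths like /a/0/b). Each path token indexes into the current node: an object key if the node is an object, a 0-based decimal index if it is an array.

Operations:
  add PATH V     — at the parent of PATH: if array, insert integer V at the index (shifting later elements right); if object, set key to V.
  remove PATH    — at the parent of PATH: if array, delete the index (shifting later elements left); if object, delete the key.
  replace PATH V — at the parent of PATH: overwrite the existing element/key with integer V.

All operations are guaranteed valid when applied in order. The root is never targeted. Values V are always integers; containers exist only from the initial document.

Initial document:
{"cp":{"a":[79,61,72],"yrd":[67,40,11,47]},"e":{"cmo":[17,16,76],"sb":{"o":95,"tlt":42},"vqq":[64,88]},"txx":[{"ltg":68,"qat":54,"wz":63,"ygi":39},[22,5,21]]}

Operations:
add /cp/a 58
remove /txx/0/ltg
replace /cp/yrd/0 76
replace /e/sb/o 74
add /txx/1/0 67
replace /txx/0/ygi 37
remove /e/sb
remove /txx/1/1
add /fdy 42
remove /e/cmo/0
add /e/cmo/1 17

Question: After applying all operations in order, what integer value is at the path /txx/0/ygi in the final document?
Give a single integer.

After op 1 (add /cp/a 58): {"cp":{"a":58,"yrd":[67,40,11,47]},"e":{"cmo":[17,16,76],"sb":{"o":95,"tlt":42},"vqq":[64,88]},"txx":[{"ltg":68,"qat":54,"wz":63,"ygi":39},[22,5,21]]}
After op 2 (remove /txx/0/ltg): {"cp":{"a":58,"yrd":[67,40,11,47]},"e":{"cmo":[17,16,76],"sb":{"o":95,"tlt":42},"vqq":[64,88]},"txx":[{"qat":54,"wz":63,"ygi":39},[22,5,21]]}
After op 3 (replace /cp/yrd/0 76): {"cp":{"a":58,"yrd":[76,40,11,47]},"e":{"cmo":[17,16,76],"sb":{"o":95,"tlt":42},"vqq":[64,88]},"txx":[{"qat":54,"wz":63,"ygi":39},[22,5,21]]}
After op 4 (replace /e/sb/o 74): {"cp":{"a":58,"yrd":[76,40,11,47]},"e":{"cmo":[17,16,76],"sb":{"o":74,"tlt":42},"vqq":[64,88]},"txx":[{"qat":54,"wz":63,"ygi":39},[22,5,21]]}
After op 5 (add /txx/1/0 67): {"cp":{"a":58,"yrd":[76,40,11,47]},"e":{"cmo":[17,16,76],"sb":{"o":74,"tlt":42},"vqq":[64,88]},"txx":[{"qat":54,"wz":63,"ygi":39},[67,22,5,21]]}
After op 6 (replace /txx/0/ygi 37): {"cp":{"a":58,"yrd":[76,40,11,47]},"e":{"cmo":[17,16,76],"sb":{"o":74,"tlt":42},"vqq":[64,88]},"txx":[{"qat":54,"wz":63,"ygi":37},[67,22,5,21]]}
After op 7 (remove /e/sb): {"cp":{"a":58,"yrd":[76,40,11,47]},"e":{"cmo":[17,16,76],"vqq":[64,88]},"txx":[{"qat":54,"wz":63,"ygi":37},[67,22,5,21]]}
After op 8 (remove /txx/1/1): {"cp":{"a":58,"yrd":[76,40,11,47]},"e":{"cmo":[17,16,76],"vqq":[64,88]},"txx":[{"qat":54,"wz":63,"ygi":37},[67,5,21]]}
After op 9 (add /fdy 42): {"cp":{"a":58,"yrd":[76,40,11,47]},"e":{"cmo":[17,16,76],"vqq":[64,88]},"fdy":42,"txx":[{"qat":54,"wz":63,"ygi":37},[67,5,21]]}
After op 10 (remove /e/cmo/0): {"cp":{"a":58,"yrd":[76,40,11,47]},"e":{"cmo":[16,76],"vqq":[64,88]},"fdy":42,"txx":[{"qat":54,"wz":63,"ygi":37},[67,5,21]]}
After op 11 (add /e/cmo/1 17): {"cp":{"a":58,"yrd":[76,40,11,47]},"e":{"cmo":[16,17,76],"vqq":[64,88]},"fdy":42,"txx":[{"qat":54,"wz":63,"ygi":37},[67,5,21]]}
Value at /txx/0/ygi: 37

Answer: 37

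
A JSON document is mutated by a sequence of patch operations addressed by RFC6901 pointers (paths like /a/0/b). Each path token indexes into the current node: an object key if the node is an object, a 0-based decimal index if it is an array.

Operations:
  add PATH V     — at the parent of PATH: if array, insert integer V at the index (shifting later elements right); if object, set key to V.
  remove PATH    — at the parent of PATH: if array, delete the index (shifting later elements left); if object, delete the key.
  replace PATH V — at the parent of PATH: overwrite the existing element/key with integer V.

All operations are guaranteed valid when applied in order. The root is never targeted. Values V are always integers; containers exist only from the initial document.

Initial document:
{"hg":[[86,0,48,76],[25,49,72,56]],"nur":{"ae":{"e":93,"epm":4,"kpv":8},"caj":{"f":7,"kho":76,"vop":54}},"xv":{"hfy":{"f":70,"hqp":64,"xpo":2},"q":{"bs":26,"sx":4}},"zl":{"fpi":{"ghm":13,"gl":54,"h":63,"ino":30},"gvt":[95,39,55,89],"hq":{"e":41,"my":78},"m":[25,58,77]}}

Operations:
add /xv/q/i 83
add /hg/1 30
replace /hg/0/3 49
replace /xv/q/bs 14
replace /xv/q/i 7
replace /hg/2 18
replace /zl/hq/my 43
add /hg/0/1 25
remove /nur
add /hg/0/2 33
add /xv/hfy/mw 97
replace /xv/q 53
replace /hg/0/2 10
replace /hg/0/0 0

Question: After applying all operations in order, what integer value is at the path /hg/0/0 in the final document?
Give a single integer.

Answer: 0

Derivation:
After op 1 (add /xv/q/i 83): {"hg":[[86,0,48,76],[25,49,72,56]],"nur":{"ae":{"e":93,"epm":4,"kpv":8},"caj":{"f":7,"kho":76,"vop":54}},"xv":{"hfy":{"f":70,"hqp":64,"xpo":2},"q":{"bs":26,"i":83,"sx":4}},"zl":{"fpi":{"ghm":13,"gl":54,"h":63,"ino":30},"gvt":[95,39,55,89],"hq":{"e":41,"my":78},"m":[25,58,77]}}
After op 2 (add /hg/1 30): {"hg":[[86,0,48,76],30,[25,49,72,56]],"nur":{"ae":{"e":93,"epm":4,"kpv":8},"caj":{"f":7,"kho":76,"vop":54}},"xv":{"hfy":{"f":70,"hqp":64,"xpo":2},"q":{"bs":26,"i":83,"sx":4}},"zl":{"fpi":{"ghm":13,"gl":54,"h":63,"ino":30},"gvt":[95,39,55,89],"hq":{"e":41,"my":78},"m":[25,58,77]}}
After op 3 (replace /hg/0/3 49): {"hg":[[86,0,48,49],30,[25,49,72,56]],"nur":{"ae":{"e":93,"epm":4,"kpv":8},"caj":{"f":7,"kho":76,"vop":54}},"xv":{"hfy":{"f":70,"hqp":64,"xpo":2},"q":{"bs":26,"i":83,"sx":4}},"zl":{"fpi":{"ghm":13,"gl":54,"h":63,"ino":30},"gvt":[95,39,55,89],"hq":{"e":41,"my":78},"m":[25,58,77]}}
After op 4 (replace /xv/q/bs 14): {"hg":[[86,0,48,49],30,[25,49,72,56]],"nur":{"ae":{"e":93,"epm":4,"kpv":8},"caj":{"f":7,"kho":76,"vop":54}},"xv":{"hfy":{"f":70,"hqp":64,"xpo":2},"q":{"bs":14,"i":83,"sx":4}},"zl":{"fpi":{"ghm":13,"gl":54,"h":63,"ino":30},"gvt":[95,39,55,89],"hq":{"e":41,"my":78},"m":[25,58,77]}}
After op 5 (replace /xv/q/i 7): {"hg":[[86,0,48,49],30,[25,49,72,56]],"nur":{"ae":{"e":93,"epm":4,"kpv":8},"caj":{"f":7,"kho":76,"vop":54}},"xv":{"hfy":{"f":70,"hqp":64,"xpo":2},"q":{"bs":14,"i":7,"sx":4}},"zl":{"fpi":{"ghm":13,"gl":54,"h":63,"ino":30},"gvt":[95,39,55,89],"hq":{"e":41,"my":78},"m":[25,58,77]}}
After op 6 (replace /hg/2 18): {"hg":[[86,0,48,49],30,18],"nur":{"ae":{"e":93,"epm":4,"kpv":8},"caj":{"f":7,"kho":76,"vop":54}},"xv":{"hfy":{"f":70,"hqp":64,"xpo":2},"q":{"bs":14,"i":7,"sx":4}},"zl":{"fpi":{"ghm":13,"gl":54,"h":63,"ino":30},"gvt":[95,39,55,89],"hq":{"e":41,"my":78},"m":[25,58,77]}}
After op 7 (replace /zl/hq/my 43): {"hg":[[86,0,48,49],30,18],"nur":{"ae":{"e":93,"epm":4,"kpv":8},"caj":{"f":7,"kho":76,"vop":54}},"xv":{"hfy":{"f":70,"hqp":64,"xpo":2},"q":{"bs":14,"i":7,"sx":4}},"zl":{"fpi":{"ghm":13,"gl":54,"h":63,"ino":30},"gvt":[95,39,55,89],"hq":{"e":41,"my":43},"m":[25,58,77]}}
After op 8 (add /hg/0/1 25): {"hg":[[86,25,0,48,49],30,18],"nur":{"ae":{"e":93,"epm":4,"kpv":8},"caj":{"f":7,"kho":76,"vop":54}},"xv":{"hfy":{"f":70,"hqp":64,"xpo":2},"q":{"bs":14,"i":7,"sx":4}},"zl":{"fpi":{"ghm":13,"gl":54,"h":63,"ino":30},"gvt":[95,39,55,89],"hq":{"e":41,"my":43},"m":[25,58,77]}}
After op 9 (remove /nur): {"hg":[[86,25,0,48,49],30,18],"xv":{"hfy":{"f":70,"hqp":64,"xpo":2},"q":{"bs":14,"i":7,"sx":4}},"zl":{"fpi":{"ghm":13,"gl":54,"h":63,"ino":30},"gvt":[95,39,55,89],"hq":{"e":41,"my":43},"m":[25,58,77]}}
After op 10 (add /hg/0/2 33): {"hg":[[86,25,33,0,48,49],30,18],"xv":{"hfy":{"f":70,"hqp":64,"xpo":2},"q":{"bs":14,"i":7,"sx":4}},"zl":{"fpi":{"ghm":13,"gl":54,"h":63,"ino":30},"gvt":[95,39,55,89],"hq":{"e":41,"my":43},"m":[25,58,77]}}
After op 11 (add /xv/hfy/mw 97): {"hg":[[86,25,33,0,48,49],30,18],"xv":{"hfy":{"f":70,"hqp":64,"mw":97,"xpo":2},"q":{"bs":14,"i":7,"sx":4}},"zl":{"fpi":{"ghm":13,"gl":54,"h":63,"ino":30},"gvt":[95,39,55,89],"hq":{"e":41,"my":43},"m":[25,58,77]}}
After op 12 (replace /xv/q 53): {"hg":[[86,25,33,0,48,49],30,18],"xv":{"hfy":{"f":70,"hqp":64,"mw":97,"xpo":2},"q":53},"zl":{"fpi":{"ghm":13,"gl":54,"h":63,"ino":30},"gvt":[95,39,55,89],"hq":{"e":41,"my":43},"m":[25,58,77]}}
After op 13 (replace /hg/0/2 10): {"hg":[[86,25,10,0,48,49],30,18],"xv":{"hfy":{"f":70,"hqp":64,"mw":97,"xpo":2},"q":53},"zl":{"fpi":{"ghm":13,"gl":54,"h":63,"ino":30},"gvt":[95,39,55,89],"hq":{"e":41,"my":43},"m":[25,58,77]}}
After op 14 (replace /hg/0/0 0): {"hg":[[0,25,10,0,48,49],30,18],"xv":{"hfy":{"f":70,"hqp":64,"mw":97,"xpo":2},"q":53},"zl":{"fpi":{"ghm":13,"gl":54,"h":63,"ino":30},"gvt":[95,39,55,89],"hq":{"e":41,"my":43},"m":[25,58,77]}}
Value at /hg/0/0: 0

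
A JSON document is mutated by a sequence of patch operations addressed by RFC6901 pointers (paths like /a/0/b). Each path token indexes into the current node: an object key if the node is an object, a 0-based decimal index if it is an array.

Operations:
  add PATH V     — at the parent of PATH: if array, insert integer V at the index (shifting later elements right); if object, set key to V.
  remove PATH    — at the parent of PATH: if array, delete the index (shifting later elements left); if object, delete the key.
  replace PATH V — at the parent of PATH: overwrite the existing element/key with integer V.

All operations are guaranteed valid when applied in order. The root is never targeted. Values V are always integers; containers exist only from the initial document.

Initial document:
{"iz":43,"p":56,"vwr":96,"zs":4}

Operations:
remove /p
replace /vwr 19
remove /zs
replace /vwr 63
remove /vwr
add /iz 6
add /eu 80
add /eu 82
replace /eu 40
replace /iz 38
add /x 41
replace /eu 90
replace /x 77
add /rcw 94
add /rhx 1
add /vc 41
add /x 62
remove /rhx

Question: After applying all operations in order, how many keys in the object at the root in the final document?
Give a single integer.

After op 1 (remove /p): {"iz":43,"vwr":96,"zs":4}
After op 2 (replace /vwr 19): {"iz":43,"vwr":19,"zs":4}
After op 3 (remove /zs): {"iz":43,"vwr":19}
After op 4 (replace /vwr 63): {"iz":43,"vwr":63}
After op 5 (remove /vwr): {"iz":43}
After op 6 (add /iz 6): {"iz":6}
After op 7 (add /eu 80): {"eu":80,"iz":6}
After op 8 (add /eu 82): {"eu":82,"iz":6}
After op 9 (replace /eu 40): {"eu":40,"iz":6}
After op 10 (replace /iz 38): {"eu":40,"iz":38}
After op 11 (add /x 41): {"eu":40,"iz":38,"x":41}
After op 12 (replace /eu 90): {"eu":90,"iz":38,"x":41}
After op 13 (replace /x 77): {"eu":90,"iz":38,"x":77}
After op 14 (add /rcw 94): {"eu":90,"iz":38,"rcw":94,"x":77}
After op 15 (add /rhx 1): {"eu":90,"iz":38,"rcw":94,"rhx":1,"x":77}
After op 16 (add /vc 41): {"eu":90,"iz":38,"rcw":94,"rhx":1,"vc":41,"x":77}
After op 17 (add /x 62): {"eu":90,"iz":38,"rcw":94,"rhx":1,"vc":41,"x":62}
After op 18 (remove /rhx): {"eu":90,"iz":38,"rcw":94,"vc":41,"x":62}
Size at the root: 5

Answer: 5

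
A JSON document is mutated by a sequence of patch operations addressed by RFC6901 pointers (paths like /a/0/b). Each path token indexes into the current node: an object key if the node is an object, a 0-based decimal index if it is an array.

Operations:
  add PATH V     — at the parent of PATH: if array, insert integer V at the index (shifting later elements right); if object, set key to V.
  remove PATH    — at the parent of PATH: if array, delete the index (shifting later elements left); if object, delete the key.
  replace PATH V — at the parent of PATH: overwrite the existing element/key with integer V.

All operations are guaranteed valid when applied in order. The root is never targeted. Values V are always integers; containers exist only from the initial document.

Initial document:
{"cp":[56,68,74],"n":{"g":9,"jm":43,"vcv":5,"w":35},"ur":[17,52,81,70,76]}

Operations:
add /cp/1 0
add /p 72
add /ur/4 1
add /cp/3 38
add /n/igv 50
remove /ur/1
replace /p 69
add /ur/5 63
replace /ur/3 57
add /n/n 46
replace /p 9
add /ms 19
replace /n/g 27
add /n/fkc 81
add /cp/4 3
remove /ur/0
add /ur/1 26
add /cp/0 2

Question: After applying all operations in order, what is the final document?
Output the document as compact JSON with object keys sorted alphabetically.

Answer: {"cp":[2,56,0,68,38,3,74],"ms":19,"n":{"fkc":81,"g":27,"igv":50,"jm":43,"n":46,"vcv":5,"w":35},"p":9,"ur":[81,26,70,57,76,63]}

Derivation:
After op 1 (add /cp/1 0): {"cp":[56,0,68,74],"n":{"g":9,"jm":43,"vcv":5,"w":35},"ur":[17,52,81,70,76]}
After op 2 (add /p 72): {"cp":[56,0,68,74],"n":{"g":9,"jm":43,"vcv":5,"w":35},"p":72,"ur":[17,52,81,70,76]}
After op 3 (add /ur/4 1): {"cp":[56,0,68,74],"n":{"g":9,"jm":43,"vcv":5,"w":35},"p":72,"ur":[17,52,81,70,1,76]}
After op 4 (add /cp/3 38): {"cp":[56,0,68,38,74],"n":{"g":9,"jm":43,"vcv":5,"w":35},"p":72,"ur":[17,52,81,70,1,76]}
After op 5 (add /n/igv 50): {"cp":[56,0,68,38,74],"n":{"g":9,"igv":50,"jm":43,"vcv":5,"w":35},"p":72,"ur":[17,52,81,70,1,76]}
After op 6 (remove /ur/1): {"cp":[56,0,68,38,74],"n":{"g":9,"igv":50,"jm":43,"vcv":5,"w":35},"p":72,"ur":[17,81,70,1,76]}
After op 7 (replace /p 69): {"cp":[56,0,68,38,74],"n":{"g":9,"igv":50,"jm":43,"vcv":5,"w":35},"p":69,"ur":[17,81,70,1,76]}
After op 8 (add /ur/5 63): {"cp":[56,0,68,38,74],"n":{"g":9,"igv":50,"jm":43,"vcv":5,"w":35},"p":69,"ur":[17,81,70,1,76,63]}
After op 9 (replace /ur/3 57): {"cp":[56,0,68,38,74],"n":{"g":9,"igv":50,"jm":43,"vcv":5,"w":35},"p":69,"ur":[17,81,70,57,76,63]}
After op 10 (add /n/n 46): {"cp":[56,0,68,38,74],"n":{"g":9,"igv":50,"jm":43,"n":46,"vcv":5,"w":35},"p":69,"ur":[17,81,70,57,76,63]}
After op 11 (replace /p 9): {"cp":[56,0,68,38,74],"n":{"g":9,"igv":50,"jm":43,"n":46,"vcv":5,"w":35},"p":9,"ur":[17,81,70,57,76,63]}
After op 12 (add /ms 19): {"cp":[56,0,68,38,74],"ms":19,"n":{"g":9,"igv":50,"jm":43,"n":46,"vcv":5,"w":35},"p":9,"ur":[17,81,70,57,76,63]}
After op 13 (replace /n/g 27): {"cp":[56,0,68,38,74],"ms":19,"n":{"g":27,"igv":50,"jm":43,"n":46,"vcv":5,"w":35},"p":9,"ur":[17,81,70,57,76,63]}
After op 14 (add /n/fkc 81): {"cp":[56,0,68,38,74],"ms":19,"n":{"fkc":81,"g":27,"igv":50,"jm":43,"n":46,"vcv":5,"w":35},"p":9,"ur":[17,81,70,57,76,63]}
After op 15 (add /cp/4 3): {"cp":[56,0,68,38,3,74],"ms":19,"n":{"fkc":81,"g":27,"igv":50,"jm":43,"n":46,"vcv":5,"w":35},"p":9,"ur":[17,81,70,57,76,63]}
After op 16 (remove /ur/0): {"cp":[56,0,68,38,3,74],"ms":19,"n":{"fkc":81,"g":27,"igv":50,"jm":43,"n":46,"vcv":5,"w":35},"p":9,"ur":[81,70,57,76,63]}
After op 17 (add /ur/1 26): {"cp":[56,0,68,38,3,74],"ms":19,"n":{"fkc":81,"g":27,"igv":50,"jm":43,"n":46,"vcv":5,"w":35},"p":9,"ur":[81,26,70,57,76,63]}
After op 18 (add /cp/0 2): {"cp":[2,56,0,68,38,3,74],"ms":19,"n":{"fkc":81,"g":27,"igv":50,"jm":43,"n":46,"vcv":5,"w":35},"p":9,"ur":[81,26,70,57,76,63]}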